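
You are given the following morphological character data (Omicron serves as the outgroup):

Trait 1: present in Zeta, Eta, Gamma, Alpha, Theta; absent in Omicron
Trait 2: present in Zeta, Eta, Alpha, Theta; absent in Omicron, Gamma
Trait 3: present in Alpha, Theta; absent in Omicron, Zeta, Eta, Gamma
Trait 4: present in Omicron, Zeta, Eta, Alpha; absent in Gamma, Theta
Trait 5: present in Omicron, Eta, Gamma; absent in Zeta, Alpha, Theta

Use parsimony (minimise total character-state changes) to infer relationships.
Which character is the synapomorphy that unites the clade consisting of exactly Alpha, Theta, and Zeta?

Character polarity is set by the outgroup: the derived state is whichever differs from the outgroup's state, so for Trait 4, Trait 5 the derived state is 'absent', and for the remaining characters it is 'present'.
All ingroup taxa share the derived state 'present' for Trait 1; it defines the ingroup but does not resolve relationships within it.
Trait 2 (derived state 'present') is shared by Alpha, Eta, Theta, and Zeta — a synapomorphy uniting that clade.
Trait 3 (derived state 'present') is shared by Alpha and Theta — a synapomorphy uniting that clade.
Trait 4 (state 'absent') occurs in Gamma and Theta but conflicts with the nesting implied by the other characters — most parsimoniously interpreted as homoplasy.
Only Alpha, Theta, and Zeta show the derived state 'absent' for Trait 5, supporting them as a clade.
Most parsimonious ingroup topology: (((Zeta,(Alpha,Theta)),Eta),Gamma).
The clade {Alpha, Theta, Zeta} is supported by Trait 5: its derived state 'absent' occurs in exactly those taxa and in no other taxon (including the outgroup).

Trait 5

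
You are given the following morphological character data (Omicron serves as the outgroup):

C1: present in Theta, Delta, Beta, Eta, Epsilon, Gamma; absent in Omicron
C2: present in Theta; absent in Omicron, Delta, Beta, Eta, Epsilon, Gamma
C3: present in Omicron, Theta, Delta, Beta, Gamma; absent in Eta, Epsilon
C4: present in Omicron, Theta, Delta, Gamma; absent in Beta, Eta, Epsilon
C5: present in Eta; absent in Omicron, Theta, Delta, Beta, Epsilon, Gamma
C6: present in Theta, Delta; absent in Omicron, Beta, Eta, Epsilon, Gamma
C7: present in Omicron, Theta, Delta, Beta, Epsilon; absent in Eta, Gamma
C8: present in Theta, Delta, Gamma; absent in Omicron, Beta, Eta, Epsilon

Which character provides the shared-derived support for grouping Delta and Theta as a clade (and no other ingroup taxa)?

C6

Character polarity is set by the outgroup: the derived state is whichever differs from the outgroup's state, so for C3, C4, C7 the derived state is 'absent', and for the remaining characters it is 'present'.
All ingroup taxa share the derived state 'present' for C1; it defines the ingroup but does not resolve relationships within it.
C2 (derived state 'present') is unique to Theta (autapomorphy; uninformative for grouping).
C3 (derived state 'absent') is shared by Epsilon and Eta — a synapomorphy uniting that clade.
C4: derived state 'absent' in Beta, Epsilon, and Eta only — synapomorphy for {Beta, Epsilon, Eta}.
C5: derived state 'present' in Eta only — an autapomorphy, so it tells us nothing about relationships among taxa.
Only Delta and Theta show the derived state 'present' for C6, supporting them as a clade.
C7 (state 'absent') occurs in Eta and Gamma but conflicts with the nesting implied by the other characters — most parsimoniously interpreted as homoplasy.
Only Delta, Gamma, and Theta show the derived state 'present' for C8, supporting them as a clade.
Most parsimonious ingroup topology: (((Theta,Delta),Gamma),(Beta,(Eta,Epsilon))).
The clade {Delta, Theta} is supported by C6: its derived state 'present' occurs in exactly those taxa and in no other taxon (including the outgroup).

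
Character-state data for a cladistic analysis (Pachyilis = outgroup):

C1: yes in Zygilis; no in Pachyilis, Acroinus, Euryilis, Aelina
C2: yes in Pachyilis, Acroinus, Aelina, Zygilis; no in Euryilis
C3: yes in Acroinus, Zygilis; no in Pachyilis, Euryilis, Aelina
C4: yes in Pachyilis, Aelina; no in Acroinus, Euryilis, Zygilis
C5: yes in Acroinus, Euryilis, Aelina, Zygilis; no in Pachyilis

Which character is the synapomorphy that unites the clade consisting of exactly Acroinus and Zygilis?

C3

Character polarity is set by the outgroup: the derived state is whichever differs from the outgroup's state, so for C2, C4 the derived state is 'no', and for the remaining characters it is 'yes'.
C1: derived state 'yes' in Zygilis only — an autapomorphy, so it tells us nothing about relationships among taxa.
C2: derived state 'no' in Euryilis only — an autapomorphy, so it tells us nothing about relationships among taxa.
C3: derived state 'yes' in Acroinus and Zygilis only — synapomorphy for {Acroinus, Zygilis}.
C4: derived state 'no' in Acroinus, Euryilis, and Zygilis only — synapomorphy for {Acroinus, Euryilis, Zygilis}.
All ingroup taxa share the derived state 'yes' for C5; it defines the ingroup but does not resolve relationships within it.
Most parsimonious ingroup topology: (((Acroinus,Zygilis),Euryilis),Aelina).
The clade {Acroinus, Zygilis} is supported by C3: its derived state 'yes' occurs in exactly those taxa and in no other taxon (including the outgroup).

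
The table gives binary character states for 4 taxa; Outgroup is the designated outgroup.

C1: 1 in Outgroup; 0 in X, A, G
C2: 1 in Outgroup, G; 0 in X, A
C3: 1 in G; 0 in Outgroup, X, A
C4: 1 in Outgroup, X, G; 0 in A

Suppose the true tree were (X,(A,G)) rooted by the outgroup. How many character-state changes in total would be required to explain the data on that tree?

5

Map each character onto (X,(A,G)) (rooted by Outgroup) and count the minimum state changes it requires (Fitch parsimony):
C1: 1; C2: 2; C3: 1; C4: 1.
Total tree length = 5.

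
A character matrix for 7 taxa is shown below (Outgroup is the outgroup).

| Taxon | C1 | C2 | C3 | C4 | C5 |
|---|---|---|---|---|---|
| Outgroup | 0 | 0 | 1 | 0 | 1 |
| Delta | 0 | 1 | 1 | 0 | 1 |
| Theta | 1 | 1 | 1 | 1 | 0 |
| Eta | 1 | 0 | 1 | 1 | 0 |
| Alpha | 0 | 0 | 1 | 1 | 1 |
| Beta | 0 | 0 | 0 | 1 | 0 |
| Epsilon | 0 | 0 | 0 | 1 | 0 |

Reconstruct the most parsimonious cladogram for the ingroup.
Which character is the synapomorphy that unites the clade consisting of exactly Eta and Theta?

Character polarity is set by the outgroup: the derived state is whichever differs from the outgroup's state, so for C3, C5 the derived state is '0', and for the remaining characters it is '1'.
C1 (derived state '1') is shared by Eta and Theta — a synapomorphy uniting that clade.
C2 (state '1') occurs in Delta and Theta but conflicts with the nesting implied by the other characters — most parsimoniously interpreted as homoplasy.
C3: derived state '0' in Beta and Epsilon only — synapomorphy for {Beta, Epsilon}.
C4 (derived state '1') is shared by Alpha, Beta, Epsilon, Eta, and Theta — a synapomorphy uniting that clade.
C5: derived state '0' in Beta, Epsilon, Eta, and Theta only — synapomorphy for {Beta, Epsilon, Eta, Theta}.
Most parsimonious ingroup topology: (Delta,(((Theta,Eta),(Beta,Epsilon)),Alpha)).
The clade {Eta, Theta} is supported by C1: its derived state '1' occurs in exactly those taxa and in no other taxon (including the outgroup).

C1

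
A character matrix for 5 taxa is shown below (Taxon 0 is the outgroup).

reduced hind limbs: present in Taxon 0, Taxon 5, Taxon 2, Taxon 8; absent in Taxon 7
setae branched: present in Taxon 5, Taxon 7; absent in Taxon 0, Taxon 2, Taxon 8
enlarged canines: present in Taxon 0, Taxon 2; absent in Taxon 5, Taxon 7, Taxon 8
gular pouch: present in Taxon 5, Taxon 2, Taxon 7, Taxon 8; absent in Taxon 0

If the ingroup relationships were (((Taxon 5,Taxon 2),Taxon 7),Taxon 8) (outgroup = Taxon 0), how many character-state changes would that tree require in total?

6

Map each character onto (((Taxon 5,Taxon 2),Taxon 7),Taxon 8) (rooted by Taxon 0) and count the minimum state changes it requires (Fitch parsimony):
reduced hind limbs: 1; setae branched: 2; enlarged canines: 2; gular pouch: 1.
Total tree length = 6.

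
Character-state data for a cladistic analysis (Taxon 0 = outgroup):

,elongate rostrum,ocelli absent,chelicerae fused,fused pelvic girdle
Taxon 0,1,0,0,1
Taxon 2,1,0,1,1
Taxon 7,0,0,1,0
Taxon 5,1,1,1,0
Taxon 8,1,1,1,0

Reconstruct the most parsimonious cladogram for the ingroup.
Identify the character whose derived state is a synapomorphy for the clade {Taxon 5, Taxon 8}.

ocelli absent

Character polarity is set by the outgroup: the derived state is whichever differs from the outgroup's state, so for elongate rostrum, fused pelvic girdle the derived state is '0', and for the remaining characters it is '1'.
elongate rostrum (derived state '0') is unique to Taxon 7 (autapomorphy; uninformative for grouping).
ocelli absent (derived state '1') is shared by Taxon 5 and Taxon 8 — a synapomorphy uniting that clade.
All ingroup taxa share the derived state '1' for chelicerae fused; it defines the ingroup but does not resolve relationships within it.
Only Taxon 5, Taxon 7, and Taxon 8 show the derived state '0' for fused pelvic girdle, supporting them as a clade.
Most parsimonious ingroup topology: (Taxon 2,(Taxon 7,(Taxon 5,Taxon 8))).
The clade {Taxon 5, Taxon 8} is supported by ocelli absent: its derived state '1' occurs in exactly those taxa and in no other taxon (including the outgroup).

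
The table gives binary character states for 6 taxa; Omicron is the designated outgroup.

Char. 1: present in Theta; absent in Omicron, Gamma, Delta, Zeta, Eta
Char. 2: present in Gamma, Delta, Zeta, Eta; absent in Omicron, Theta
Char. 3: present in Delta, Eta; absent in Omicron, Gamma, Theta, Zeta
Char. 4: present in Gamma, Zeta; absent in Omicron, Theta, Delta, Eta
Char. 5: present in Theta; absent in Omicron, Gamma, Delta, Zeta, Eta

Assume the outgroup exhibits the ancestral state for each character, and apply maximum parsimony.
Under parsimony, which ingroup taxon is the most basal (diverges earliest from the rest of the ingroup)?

Theta

The outgroup has state 'absent' for every character, so 'present' is the derived state throughout.
Char. 1: derived state 'present' in Theta only — an autapomorphy, so it tells us nothing about relationships among taxa.
Only Delta, Eta, Gamma, and Zeta show the derived state 'present' for Char. 2, supporting them as a clade.
Only Delta and Eta show the derived state 'present' for Char. 3, supporting them as a clade.
Char. 4: derived state 'present' in Gamma and Zeta only — synapomorphy for {Gamma, Zeta}.
Char. 5: derived state 'present' in Theta only — an autapomorphy, so it tells us nothing about relationships among taxa.
Most parsimonious ingroup topology: (((Gamma,Zeta),(Delta,Eta)),Theta).
Theta is sister to the clade containing all other ingroup taxa, so it is the earliest-diverging (most basal) ingroup lineage.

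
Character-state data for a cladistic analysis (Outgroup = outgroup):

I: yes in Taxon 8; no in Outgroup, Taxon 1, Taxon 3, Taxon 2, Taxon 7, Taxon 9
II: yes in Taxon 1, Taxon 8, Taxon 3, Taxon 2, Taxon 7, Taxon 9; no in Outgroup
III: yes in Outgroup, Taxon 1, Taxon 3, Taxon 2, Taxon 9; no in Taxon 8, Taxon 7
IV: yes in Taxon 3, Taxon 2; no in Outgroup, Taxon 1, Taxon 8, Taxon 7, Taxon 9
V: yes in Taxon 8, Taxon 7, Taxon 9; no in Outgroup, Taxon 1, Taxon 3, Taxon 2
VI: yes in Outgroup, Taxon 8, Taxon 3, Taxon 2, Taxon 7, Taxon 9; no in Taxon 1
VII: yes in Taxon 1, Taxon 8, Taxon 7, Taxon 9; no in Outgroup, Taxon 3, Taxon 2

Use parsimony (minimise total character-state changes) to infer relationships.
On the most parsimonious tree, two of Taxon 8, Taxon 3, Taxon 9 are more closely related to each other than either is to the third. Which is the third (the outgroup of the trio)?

Character polarity is set by the outgroup: the derived state is whichever differs from the outgroup's state, so for III, VI the derived state is 'no', and for the remaining characters it is 'yes'.
I: derived state 'yes' in Taxon 8 only — an autapomorphy, so it tells us nothing about relationships among taxa.
All ingroup taxa share the derived state 'yes' for II; it defines the ingroup but does not resolve relationships within it.
Only Taxon 7 and Taxon 8 show the derived state 'no' for III, supporting them as a clade.
Only Taxon 2 and Taxon 3 show the derived state 'yes' for IV, supporting them as a clade.
Only Taxon 7, Taxon 8, and Taxon 9 show the derived state 'yes' for V, supporting them as a clade.
VI: derived state 'no' in Taxon 1 only — an autapomorphy, so it tells us nothing about relationships among taxa.
Only Taxon 1, Taxon 7, Taxon 8, and Taxon 9 show the derived state 'yes' for VII, supporting them as a clade.
Most parsimonious ingroup topology: ((Taxon 1,((Taxon 8,Taxon 7),Taxon 9)),(Taxon 3,Taxon 2)).
Taxon 8 and Taxon 9 share a more recent common ancestor with each other than either does with Taxon 3, so Taxon 3 is the least closely related of the three.

Taxon 3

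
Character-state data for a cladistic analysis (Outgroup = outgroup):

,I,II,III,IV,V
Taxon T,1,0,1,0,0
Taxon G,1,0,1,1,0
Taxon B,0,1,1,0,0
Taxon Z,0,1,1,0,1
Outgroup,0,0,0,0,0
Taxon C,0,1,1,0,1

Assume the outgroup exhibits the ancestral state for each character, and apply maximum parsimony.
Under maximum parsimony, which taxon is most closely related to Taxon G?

The outgroup has state '0' for every character, so '1' is the derived state throughout.
Only Taxon G and Taxon T show the derived state '1' for I, supporting them as a clade.
II: derived state '1' in Taxon B, Taxon C, and Taxon Z only — synapomorphy for {Taxon B, Taxon C, Taxon Z}.
All ingroup taxa share the derived state '1' for III; it defines the ingroup but does not resolve relationships within it.
IV (derived state '1') is unique to Taxon G (autapomorphy; uninformative for grouping).
V: derived state '1' in Taxon C and Taxon Z only — synapomorphy for {Taxon C, Taxon Z}.
Most parsimonious ingroup topology: (((Taxon Z,Taxon C),Taxon B),(Taxon G,Taxon T)).
Taxon G and Taxon T form a cherry on this tree, so they are sister taxa.

Taxon T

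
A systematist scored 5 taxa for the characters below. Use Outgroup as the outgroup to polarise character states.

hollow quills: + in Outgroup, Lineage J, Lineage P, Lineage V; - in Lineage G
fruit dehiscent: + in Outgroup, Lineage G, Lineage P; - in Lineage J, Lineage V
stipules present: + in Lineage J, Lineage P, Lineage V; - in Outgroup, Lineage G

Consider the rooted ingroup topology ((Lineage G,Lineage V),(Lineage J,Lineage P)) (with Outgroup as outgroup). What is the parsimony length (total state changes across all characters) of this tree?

5

Map each character onto ((Lineage G,Lineage V),(Lineage J,Lineage P)) (rooted by Outgroup) and count the minimum state changes it requires (Fitch parsimony):
hollow quills: 1; fruit dehiscent: 2; stipules present: 2.
Total tree length = 5.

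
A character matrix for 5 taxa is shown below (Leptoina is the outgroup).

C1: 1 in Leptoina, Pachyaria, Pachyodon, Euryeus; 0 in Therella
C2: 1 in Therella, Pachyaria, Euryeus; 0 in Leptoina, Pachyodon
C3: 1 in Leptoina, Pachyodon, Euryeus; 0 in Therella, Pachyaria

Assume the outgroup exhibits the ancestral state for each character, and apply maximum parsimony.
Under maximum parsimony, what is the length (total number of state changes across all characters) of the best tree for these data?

Character polarity is set by the outgroup: the derived state is whichever differs from the outgroup's state, so for C1, C3 the derived state is '0', and for the remaining characters it is '1'.
C1 (derived state '0') is unique to Therella (autapomorphy; uninformative for grouping).
C2: derived state '1' in Euryeus, Pachyaria, and Therella only — synapomorphy for {Euryeus, Pachyaria, Therella}.
Only Pachyaria and Therella show the derived state '0' for C3, supporting them as a clade.
Most parsimonious ingroup topology: (((Therella,Pachyaria),Euryeus),Pachyodon).
Changes per character on this tree: C1: 1; C2: 1; C3: 1.
Total = 3.

3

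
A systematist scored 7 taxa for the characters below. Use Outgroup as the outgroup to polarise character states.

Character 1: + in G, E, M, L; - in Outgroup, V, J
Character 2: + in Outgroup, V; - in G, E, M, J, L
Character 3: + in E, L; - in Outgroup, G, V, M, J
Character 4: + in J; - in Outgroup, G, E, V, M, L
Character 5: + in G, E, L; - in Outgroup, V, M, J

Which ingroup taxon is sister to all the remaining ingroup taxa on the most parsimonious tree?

Character polarity is set by the outgroup: the derived state is whichever differs from the outgroup's state, so for Character 2 the derived state is '-', and for the remaining characters it is '+'.
Character 1 (derived state '+') is shared by E, G, L, and M — a synapomorphy uniting that clade.
Character 2: derived state '-' in E, G, J, L, and M only — synapomorphy for {E, G, J, L, M}.
Character 3 (derived state '+') is shared by E and L — a synapomorphy uniting that clade.
Character 4 (derived state '+') is unique to J (autapomorphy; uninformative for grouping).
Character 5: derived state '+' in E, G, and L only — synapomorphy for {E, G, L}.
Most parsimonious ingroup topology: ((((G,(E,L)),M),J),V).
V is sister to the clade containing all other ingroup taxa, so it is the earliest-diverging (most basal) ingroup lineage.

V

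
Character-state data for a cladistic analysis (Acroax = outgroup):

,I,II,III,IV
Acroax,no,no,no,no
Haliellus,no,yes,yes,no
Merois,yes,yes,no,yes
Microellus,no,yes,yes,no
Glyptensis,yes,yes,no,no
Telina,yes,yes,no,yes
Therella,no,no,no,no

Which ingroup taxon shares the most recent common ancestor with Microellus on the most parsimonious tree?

The outgroup has state 'no' for every character, so 'yes' is the derived state throughout.
Only Glyptensis, Merois, and Telina show the derived state 'yes' for I, supporting them as a clade.
Only Glyptensis, Haliellus, Merois, Microellus, and Telina show the derived state 'yes' for II, supporting them as a clade.
Only Haliellus and Microellus show the derived state 'yes' for III, supporting them as a clade.
IV: derived state 'yes' in Merois and Telina only — synapomorphy for {Merois, Telina}.
Most parsimonious ingroup topology: (((Haliellus,Microellus),((Merois,Telina),Glyptensis)),Therella).
Microellus and Haliellus form a cherry on this tree, so they are sister taxa.

Haliellus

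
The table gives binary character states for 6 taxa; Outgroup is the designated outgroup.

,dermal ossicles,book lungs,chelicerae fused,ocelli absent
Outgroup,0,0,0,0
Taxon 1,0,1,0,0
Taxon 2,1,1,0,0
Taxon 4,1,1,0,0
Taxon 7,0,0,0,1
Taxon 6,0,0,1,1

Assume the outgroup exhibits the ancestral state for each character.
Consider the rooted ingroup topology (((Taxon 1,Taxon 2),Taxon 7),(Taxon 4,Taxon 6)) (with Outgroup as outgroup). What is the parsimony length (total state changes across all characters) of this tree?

Map each character onto (((Taxon 1,Taxon 2),Taxon 7),(Taxon 4,Taxon 6)) (rooted by Outgroup) and count the minimum state changes it requires (Fitch parsimony):
dermal ossicles: 2; book lungs: 2; chelicerae fused: 1; ocelli absent: 2.
Total tree length = 7.

7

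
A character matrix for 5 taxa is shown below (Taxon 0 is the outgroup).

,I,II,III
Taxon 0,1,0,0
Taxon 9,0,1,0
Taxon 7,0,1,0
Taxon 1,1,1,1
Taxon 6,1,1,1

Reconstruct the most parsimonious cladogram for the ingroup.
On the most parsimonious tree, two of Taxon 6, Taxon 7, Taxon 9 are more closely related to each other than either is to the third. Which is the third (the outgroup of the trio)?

Character polarity is set by the outgroup: the derived state is whichever differs from the outgroup's state, so for I the derived state is '0', and for the remaining characters it is '1'.
I: derived state '0' in Taxon 7 and Taxon 9 only — synapomorphy for {Taxon 7, Taxon 9}.
II (derived state '1') is shared by all ingroup taxa — unites the whole ingroup.
III: derived state '1' in Taxon 1 and Taxon 6 only — synapomorphy for {Taxon 1, Taxon 6}.
Most parsimonious ingroup topology: ((Taxon 9,Taxon 7),(Taxon 1,Taxon 6)).
Taxon 9 and Taxon 7 share a more recent common ancestor with each other than either does with Taxon 6, so Taxon 6 is the least closely related of the three.

Taxon 6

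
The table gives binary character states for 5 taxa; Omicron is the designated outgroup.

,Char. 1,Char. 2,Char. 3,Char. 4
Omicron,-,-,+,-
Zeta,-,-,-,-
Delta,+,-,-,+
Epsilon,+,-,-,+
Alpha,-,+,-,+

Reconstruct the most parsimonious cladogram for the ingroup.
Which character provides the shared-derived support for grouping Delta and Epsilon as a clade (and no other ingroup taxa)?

Char. 1

Character polarity is set by the outgroup: the derived state is whichever differs from the outgroup's state, so for Char. 3 the derived state is '-', and for the remaining characters it is '+'.
Char. 1 (derived state '+') is shared by Delta and Epsilon — a synapomorphy uniting that clade.
Char. 2 (derived state '+') is unique to Alpha (autapomorphy; uninformative for grouping).
Char. 3 (derived state '-') is shared by all ingroup taxa — unites the whole ingroup.
Char. 4 (derived state '+') is shared by Alpha, Delta, and Epsilon — a synapomorphy uniting that clade.
Most parsimonious ingroup topology: (Zeta,((Delta,Epsilon),Alpha)).
The clade {Delta, Epsilon} is supported by Char. 1: its derived state '+' occurs in exactly those taxa and in no other taxon (including the outgroup).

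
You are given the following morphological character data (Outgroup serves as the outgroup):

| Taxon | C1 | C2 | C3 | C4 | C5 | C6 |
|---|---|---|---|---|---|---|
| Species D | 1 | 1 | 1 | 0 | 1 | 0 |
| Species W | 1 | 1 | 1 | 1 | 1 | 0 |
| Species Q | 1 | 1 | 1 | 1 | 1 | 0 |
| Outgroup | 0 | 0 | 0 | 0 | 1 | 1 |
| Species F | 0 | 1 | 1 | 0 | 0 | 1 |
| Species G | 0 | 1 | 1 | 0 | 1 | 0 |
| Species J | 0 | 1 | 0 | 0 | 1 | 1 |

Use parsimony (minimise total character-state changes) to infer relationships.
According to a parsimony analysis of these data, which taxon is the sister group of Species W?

Character polarity is set by the outgroup: the derived state is whichever differs from the outgroup's state, so for C5, C6 the derived state is '0', and for the remaining characters it is '1'.
C1 (derived state '1') is shared by Species D, Species Q, and Species W — a synapomorphy uniting that clade.
All ingroup taxa share the derived state '1' for C2; it defines the ingroup but does not resolve relationships within it.
Only Species D, Species F, Species G, Species Q, and Species W show the derived state '1' for C3, supporting them as a clade.
Only Species Q and Species W show the derived state '1' for C4, supporting them as a clade.
C5 (derived state '0') is unique to Species F (autapomorphy; uninformative for grouping).
C6: derived state '0' in Species D, Species G, Species Q, and Species W only — synapomorphy for {Species D, Species G, Species Q, Species W}.
Most parsimonious ingroup topology: (((((Species Q,Species W),Species D),Species G),Species F),Species J).
Species W and Species Q form a cherry on this tree, so they are sister taxa.

Species Q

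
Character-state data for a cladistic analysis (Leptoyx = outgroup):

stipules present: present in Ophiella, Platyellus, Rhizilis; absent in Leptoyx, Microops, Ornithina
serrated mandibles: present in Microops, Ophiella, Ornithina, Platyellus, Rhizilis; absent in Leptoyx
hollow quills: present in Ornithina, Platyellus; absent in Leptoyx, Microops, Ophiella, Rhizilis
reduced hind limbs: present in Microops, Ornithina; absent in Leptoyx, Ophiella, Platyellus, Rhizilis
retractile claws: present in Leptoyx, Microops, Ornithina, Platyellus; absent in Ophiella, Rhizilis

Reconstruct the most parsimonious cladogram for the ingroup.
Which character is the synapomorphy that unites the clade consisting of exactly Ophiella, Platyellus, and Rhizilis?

Character polarity is set by the outgroup: the derived state is whichever differs from the outgroup's state, so for retractile claws the derived state is 'absent', and for the remaining characters it is 'present'.
stipules present (derived state 'present') is shared by Ophiella, Platyellus, and Rhizilis — a synapomorphy uniting that clade.
serrated mandibles (derived state 'present') is shared by all ingroup taxa — unites the whole ingroup.
hollow quills (state 'present') occurs in Ornithina and Platyellus but conflicts with the nesting implied by the other characters — most parsimoniously interpreted as homoplasy.
reduced hind limbs (derived state 'present') is shared by Microops and Ornithina — a synapomorphy uniting that clade.
Only Ophiella and Rhizilis show the derived state 'absent' for retractile claws, supporting them as a clade.
Most parsimonious ingroup topology: ((Microops,Ornithina),((Ophiella,Rhizilis),Platyellus)).
The clade {Ophiella, Platyellus, Rhizilis} is supported by stipules present: its derived state 'present' occurs in exactly those taxa and in no other taxon (including the outgroup).

stipules present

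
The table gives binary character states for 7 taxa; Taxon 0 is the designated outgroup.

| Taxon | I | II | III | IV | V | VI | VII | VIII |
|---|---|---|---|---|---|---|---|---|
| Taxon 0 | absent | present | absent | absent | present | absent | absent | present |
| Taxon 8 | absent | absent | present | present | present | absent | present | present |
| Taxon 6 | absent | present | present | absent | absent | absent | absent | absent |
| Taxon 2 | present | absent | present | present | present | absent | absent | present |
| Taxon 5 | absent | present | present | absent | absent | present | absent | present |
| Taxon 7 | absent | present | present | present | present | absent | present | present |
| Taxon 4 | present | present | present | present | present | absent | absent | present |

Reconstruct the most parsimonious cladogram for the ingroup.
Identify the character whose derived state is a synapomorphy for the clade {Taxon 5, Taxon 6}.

Character polarity is set by the outgroup: the derived state is whichever differs from the outgroup's state, so for II, V, VIII the derived state is 'absent', and for the remaining characters it is 'present'.
I (derived state 'present') is shared by Taxon 2 and Taxon 4 — a synapomorphy uniting that clade.
II (state 'absent') occurs in Taxon 2 and Taxon 8 but conflicts with the nesting implied by the other characters — most parsimoniously interpreted as homoplasy.
All ingroup taxa share the derived state 'present' for III; it defines the ingroup but does not resolve relationships within it.
IV: derived state 'present' in Taxon 2, Taxon 4, Taxon 7, and Taxon 8 only — synapomorphy for {Taxon 2, Taxon 4, Taxon 7, Taxon 8}.
V: derived state 'absent' in Taxon 5 and Taxon 6 only — synapomorphy for {Taxon 5, Taxon 6}.
VI: derived state 'present' in Taxon 5 only — an autapomorphy, so it tells us nothing about relationships among taxa.
VII (derived state 'present') is shared by Taxon 7 and Taxon 8 — a synapomorphy uniting that clade.
VIII (derived state 'absent') is unique to Taxon 6 (autapomorphy; uninformative for grouping).
Most parsimonious ingroup topology: (((Taxon 8,Taxon 7),(Taxon 2,Taxon 4)),(Taxon 6,Taxon 5)).
The clade {Taxon 5, Taxon 6} is supported by V: its derived state 'absent' occurs in exactly those taxa and in no other taxon (including the outgroup).

V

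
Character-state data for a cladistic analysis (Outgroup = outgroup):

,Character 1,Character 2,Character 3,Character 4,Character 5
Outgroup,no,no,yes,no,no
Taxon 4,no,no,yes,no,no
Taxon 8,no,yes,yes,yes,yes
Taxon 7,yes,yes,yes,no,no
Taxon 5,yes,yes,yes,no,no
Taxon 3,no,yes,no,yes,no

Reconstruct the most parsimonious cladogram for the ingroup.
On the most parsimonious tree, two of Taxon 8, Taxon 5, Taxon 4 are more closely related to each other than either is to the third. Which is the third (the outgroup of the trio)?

Character polarity is set by the outgroup: the derived state is whichever differs from the outgroup's state, so for Character 3 the derived state is 'no', and for the remaining characters it is 'yes'.
Only Taxon 5 and Taxon 7 show the derived state 'yes' for Character 1, supporting them as a clade.
Character 2 (derived state 'yes') is shared by Taxon 3, Taxon 5, Taxon 7, and Taxon 8 — a synapomorphy uniting that clade.
Character 3: derived state 'no' in Taxon 3 only — an autapomorphy, so it tells us nothing about relationships among taxa.
Character 4: derived state 'yes' in Taxon 3 and Taxon 8 only — synapomorphy for {Taxon 3, Taxon 8}.
Character 5: derived state 'yes' in Taxon 8 only — an autapomorphy, so it tells us nothing about relationships among taxa.
Most parsimonious ingroup topology: (Taxon 4,((Taxon 8,Taxon 3),(Taxon 7,Taxon 5))).
Taxon 5 and Taxon 8 share a more recent common ancestor with each other than either does with Taxon 4, so Taxon 4 is the least closely related of the three.

Taxon 4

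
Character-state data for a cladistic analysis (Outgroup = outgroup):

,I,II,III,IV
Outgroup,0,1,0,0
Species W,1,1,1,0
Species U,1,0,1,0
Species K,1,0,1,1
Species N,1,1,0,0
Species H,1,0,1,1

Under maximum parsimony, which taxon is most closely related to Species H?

Species K

Character polarity is set by the outgroup: the derived state is whichever differs from the outgroup's state, so for II the derived state is '0', and for the remaining characters it is '1'.
I (derived state '1') is shared by all ingroup taxa — unites the whole ingroup.
II (derived state '0') is shared by Species H, Species K, and Species U — a synapomorphy uniting that clade.
III: derived state '1' in Species H, Species K, Species U, and Species W only — synapomorphy for {Species H, Species K, Species U, Species W}.
IV: derived state '1' in Species H and Species K only — synapomorphy for {Species H, Species K}.
Most parsimonious ingroup topology: ((Species W,(Species U,(Species K,Species H))),Species N).
Species H and Species K form a cherry on this tree, so they are sister taxa.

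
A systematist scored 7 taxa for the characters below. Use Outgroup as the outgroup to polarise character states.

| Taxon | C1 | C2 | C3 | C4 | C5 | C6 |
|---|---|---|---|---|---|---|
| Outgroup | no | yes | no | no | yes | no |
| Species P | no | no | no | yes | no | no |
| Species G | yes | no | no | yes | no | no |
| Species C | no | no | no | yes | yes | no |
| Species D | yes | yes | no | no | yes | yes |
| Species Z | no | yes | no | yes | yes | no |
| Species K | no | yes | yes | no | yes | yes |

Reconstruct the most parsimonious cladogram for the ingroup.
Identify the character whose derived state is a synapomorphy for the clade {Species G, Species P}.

C5

Character polarity is set by the outgroup: the derived state is whichever differs from the outgroup's state, so for C2, C5 the derived state is 'no', and for the remaining characters it is 'yes'.
C1 (state 'yes') occurs in Species D and Species G but conflicts with the nesting implied by the other characters — most parsimoniously interpreted as homoplasy.
C2 (derived state 'no') is shared by Species C, Species G, and Species P — a synapomorphy uniting that clade.
C3: derived state 'yes' in Species K only — an autapomorphy, so it tells us nothing about relationships among taxa.
Only Species C, Species G, Species P, and Species Z show the derived state 'yes' for C4, supporting them as a clade.
C5: derived state 'no' in Species G and Species P only — synapomorphy for {Species G, Species P}.
C6: derived state 'yes' in Species D and Species K only — synapomorphy for {Species D, Species K}.
Most parsimonious ingroup topology: ((((Species P,Species G),Species C),Species Z),(Species D,Species K)).
The clade {Species G, Species P} is supported by C5: its derived state 'no' occurs in exactly those taxa and in no other taxon (including the outgroup).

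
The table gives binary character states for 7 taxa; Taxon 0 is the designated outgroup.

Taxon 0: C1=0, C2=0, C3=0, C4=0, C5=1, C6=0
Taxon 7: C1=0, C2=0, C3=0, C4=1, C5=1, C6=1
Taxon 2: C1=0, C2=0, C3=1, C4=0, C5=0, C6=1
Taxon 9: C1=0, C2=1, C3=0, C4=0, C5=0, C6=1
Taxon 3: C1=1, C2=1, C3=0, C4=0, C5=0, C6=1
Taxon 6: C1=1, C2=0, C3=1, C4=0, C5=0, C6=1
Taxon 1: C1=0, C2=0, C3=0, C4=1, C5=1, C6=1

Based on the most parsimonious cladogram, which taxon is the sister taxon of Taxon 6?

Character polarity is set by the outgroup: the derived state is whichever differs from the outgroup's state, so for C5 the derived state is '0', and for the remaining characters it is '1'.
C1 groups Taxon 3 and Taxon 6, which is incompatible with the clades supported by the remaining characters; treating it as convergent (homoplasy) costs fewer steps than any alternative tree.
C2 (derived state '1') is shared by Taxon 3 and Taxon 9 — a synapomorphy uniting that clade.
Only Taxon 2 and Taxon 6 show the derived state '1' for C3, supporting them as a clade.
C4 (derived state '1') is shared by Taxon 1 and Taxon 7 — a synapomorphy uniting that clade.
C5 (derived state '0') is shared by Taxon 2, Taxon 3, Taxon 6, and Taxon 9 — a synapomorphy uniting that clade.
C6 (derived state '1') is shared by all ingroup taxa — unites the whole ingroup.
Most parsimonious ingroup topology: ((Taxon 7,Taxon 1),((Taxon 2,Taxon 6),(Taxon 9,Taxon 3))).
Taxon 6 and Taxon 2 form a cherry on this tree, so they are sister taxa.

Taxon 2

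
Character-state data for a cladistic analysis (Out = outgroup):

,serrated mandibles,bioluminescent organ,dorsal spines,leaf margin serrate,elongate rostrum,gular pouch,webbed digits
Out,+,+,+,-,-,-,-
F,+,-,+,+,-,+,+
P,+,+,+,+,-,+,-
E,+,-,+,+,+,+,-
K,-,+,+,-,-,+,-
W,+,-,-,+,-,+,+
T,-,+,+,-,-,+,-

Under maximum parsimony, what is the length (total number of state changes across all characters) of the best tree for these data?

Character polarity is set by the outgroup: the derived state is whichever differs from the outgroup's state, so for serrated mandibles, bioluminescent organ, dorsal spines the derived state is '-', and for the remaining characters it is '+'.
Only K and T show the derived state '-' for serrated mandibles, supporting them as a clade.
bioluminescent organ: derived state '-' in E, F, and W only — synapomorphy for {E, F, W}.
dorsal spines (derived state '-') is unique to W (autapomorphy; uninformative for grouping).
leaf margin serrate: derived state '+' in E, F, P, and W only — synapomorphy for {E, F, P, W}.
elongate rostrum: derived state '+' in E only — an autapomorphy, so it tells us nothing about relationships among taxa.
gular pouch (derived state '+') is shared by all ingroup taxa — unites the whole ingroup.
Only F and W show the derived state '+' for webbed digits, supporting them as a clade.
Most parsimonious ingroup topology: ((((F,W),E),P),(K,T)).
Changes per character on this tree: serrated mandibles: 1; bioluminescent organ: 1; dorsal spines: 1; leaf margin serrate: 1; elongate rostrum: 1; gular pouch: 1; webbed digits: 1.
Total = 7.

7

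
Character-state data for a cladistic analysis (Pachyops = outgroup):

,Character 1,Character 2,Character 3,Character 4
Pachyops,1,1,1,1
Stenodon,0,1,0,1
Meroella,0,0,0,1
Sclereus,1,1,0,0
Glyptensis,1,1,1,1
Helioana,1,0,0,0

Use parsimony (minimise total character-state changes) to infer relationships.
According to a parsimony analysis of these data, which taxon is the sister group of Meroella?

Stenodon

The outgroup has state '1' for every character, so '0' is the derived state throughout.
Character 1: derived state '0' in Meroella and Stenodon only — synapomorphy for {Meroella, Stenodon}.
Character 2 (state '0') occurs in Helioana and Meroella but conflicts with the nesting implied by the other characters — most parsimoniously interpreted as homoplasy.
Only Helioana, Meroella, Sclereus, and Stenodon show the derived state '0' for Character 3, supporting them as a clade.
Character 4: derived state '0' in Helioana and Sclereus only — synapomorphy for {Helioana, Sclereus}.
Most parsimonious ingroup topology: (((Stenodon,Meroella),(Sclereus,Helioana)),Glyptensis).
Meroella and Stenodon form a cherry on this tree, so they are sister taxa.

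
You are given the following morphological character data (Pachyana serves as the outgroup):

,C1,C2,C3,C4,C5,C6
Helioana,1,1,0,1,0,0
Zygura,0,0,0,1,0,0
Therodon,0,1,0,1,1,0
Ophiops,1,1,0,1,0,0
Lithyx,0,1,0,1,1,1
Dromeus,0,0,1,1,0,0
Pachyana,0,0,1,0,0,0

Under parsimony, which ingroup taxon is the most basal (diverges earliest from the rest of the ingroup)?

Dromeus

Character polarity is set by the outgroup: the derived state is whichever differs from the outgroup's state, so for C3 the derived state is '0', and for the remaining characters it is '1'.
C1 (derived state '1') is shared by Helioana and Ophiops — a synapomorphy uniting that clade.
Only Helioana, Lithyx, Ophiops, and Therodon show the derived state '1' for C2, supporting them as a clade.
C3 (derived state '0') is shared by Helioana, Lithyx, Ophiops, Therodon, and Zygura — a synapomorphy uniting that clade.
All ingroup taxa share the derived state '1' for C4; it defines the ingroup but does not resolve relationships within it.
Only Lithyx and Therodon show the derived state '1' for C5, supporting them as a clade.
C6: derived state '1' in Lithyx only — an autapomorphy, so it tells us nothing about relationships among taxa.
Most parsimonious ingroup topology: ((Zygura,((Therodon,Lithyx),(Helioana,Ophiops))),Dromeus).
Dromeus is sister to the clade containing all other ingroup taxa, so it is the earliest-diverging (most basal) ingroup lineage.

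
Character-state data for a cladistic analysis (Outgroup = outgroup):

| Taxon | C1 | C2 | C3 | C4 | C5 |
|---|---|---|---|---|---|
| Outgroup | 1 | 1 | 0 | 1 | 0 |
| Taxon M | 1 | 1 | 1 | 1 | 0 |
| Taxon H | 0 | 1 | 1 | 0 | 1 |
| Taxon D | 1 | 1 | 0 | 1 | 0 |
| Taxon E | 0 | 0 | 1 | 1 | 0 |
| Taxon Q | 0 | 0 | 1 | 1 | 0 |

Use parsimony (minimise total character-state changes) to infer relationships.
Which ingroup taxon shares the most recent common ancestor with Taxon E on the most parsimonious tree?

Taxon Q

Character polarity is set by the outgroup: the derived state is whichever differs from the outgroup's state, so for C1, C2, C4 the derived state is '0', and for the remaining characters it is '1'.
Only Taxon E, Taxon H, and Taxon Q show the derived state '0' for C1, supporting them as a clade.
Only Taxon E and Taxon Q show the derived state '0' for C2, supporting them as a clade.
Only Taxon E, Taxon H, Taxon M, and Taxon Q show the derived state '1' for C3, supporting them as a clade.
C4: derived state '0' in Taxon H only — an autapomorphy, so it tells us nothing about relationships among taxa.
C5 (derived state '1') is unique to Taxon H (autapomorphy; uninformative for grouping).
Most parsimonious ingroup topology: ((Taxon M,(Taxon H,(Taxon E,Taxon Q))),Taxon D).
Taxon E and Taxon Q form a cherry on this tree, so they are sister taxa.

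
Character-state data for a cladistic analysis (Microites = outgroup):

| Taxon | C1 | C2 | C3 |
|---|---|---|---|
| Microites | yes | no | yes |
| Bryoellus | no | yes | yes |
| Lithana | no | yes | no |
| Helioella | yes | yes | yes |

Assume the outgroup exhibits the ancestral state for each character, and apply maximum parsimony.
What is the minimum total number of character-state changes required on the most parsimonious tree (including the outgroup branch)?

3

Character polarity is set by the outgroup: the derived state is whichever differs from the outgroup's state, so for C1, C3 the derived state is 'no', and for the remaining characters it is 'yes'.
C1: derived state 'no' in Bryoellus and Lithana only — synapomorphy for {Bryoellus, Lithana}.
C2 (derived state 'yes') is shared by all ingroup taxa — unites the whole ingroup.
C3: derived state 'no' in Lithana only — an autapomorphy, so it tells us nothing about relationships among taxa.
Most parsimonious ingroup topology: ((Bryoellus,Lithana),Helioella).
Changes per character on this tree: C1: 1; C2: 1; C3: 1.
Total = 3.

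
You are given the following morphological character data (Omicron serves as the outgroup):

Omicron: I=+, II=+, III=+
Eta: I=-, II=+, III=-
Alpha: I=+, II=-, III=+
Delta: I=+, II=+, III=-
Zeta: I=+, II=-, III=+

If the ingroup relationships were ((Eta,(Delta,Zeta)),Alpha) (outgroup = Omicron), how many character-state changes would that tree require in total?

5

Map each character onto ((Eta,(Delta,Zeta)),Alpha) (rooted by Omicron) and count the minimum state changes it requires (Fitch parsimony):
I: 1; II: 2; III: 2.
Total tree length = 5.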